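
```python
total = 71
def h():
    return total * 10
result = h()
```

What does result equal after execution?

Step 1: total = 71 is defined globally.
Step 2: h() looks up total from global scope = 71, then computes 71 * 10 = 710.
Step 3: result = 710

The answer is 710.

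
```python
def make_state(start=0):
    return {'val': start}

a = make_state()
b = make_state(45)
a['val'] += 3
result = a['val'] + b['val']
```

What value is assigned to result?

Step 1: make_state() returns a new dict each call (immutable default 0).
Step 2: a = {'val': 0}, b = {'val': 45}.
Step 3: a['val'] += 3 = 3. result = 3 + 45 = 48

The answer is 48.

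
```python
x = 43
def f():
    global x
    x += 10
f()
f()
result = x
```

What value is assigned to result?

Step 1: x = 43.
Step 2: First f(): x = 43 + 10 = 53.
Step 3: Second f(): x = 53 + 10 = 63. result = 63

The answer is 63.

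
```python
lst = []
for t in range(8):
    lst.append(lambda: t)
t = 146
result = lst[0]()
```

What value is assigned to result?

Step 1: Lambdas capture the variable t by reference, not by value.
Step 2: After the loop, t is reassigned to 146.
Step 3: lst[0]() looks up the current t = 146. result = 146

The answer is 146.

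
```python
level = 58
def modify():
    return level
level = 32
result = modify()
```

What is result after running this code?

Step 1: level is first set to 58, then reassigned to 32.
Step 2: modify() is called after the reassignment, so it looks up the current global level = 32.
Step 3: result = 32

The answer is 32.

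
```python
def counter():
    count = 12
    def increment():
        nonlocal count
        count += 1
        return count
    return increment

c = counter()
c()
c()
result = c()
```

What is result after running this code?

Step 1: counter() creates closure with count = 12.
Step 2: Each c() call increments count via nonlocal. After 3 calls: 12 + 3 = 15.
Step 3: result = 15

The answer is 15.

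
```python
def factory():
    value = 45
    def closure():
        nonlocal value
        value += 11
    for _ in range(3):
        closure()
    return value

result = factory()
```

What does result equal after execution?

Step 1: value = 45.
Step 2: closure() is called 3 times in a loop, each adding 11 via nonlocal.
Step 3: value = 45 + 11 * 3 = 78

The answer is 78.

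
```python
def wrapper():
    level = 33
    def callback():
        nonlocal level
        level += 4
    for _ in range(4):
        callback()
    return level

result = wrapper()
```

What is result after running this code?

Step 1: level = 33.
Step 2: callback() is called 4 times in a loop, each adding 4 via nonlocal.
Step 3: level = 33 + 4 * 4 = 49

The answer is 49.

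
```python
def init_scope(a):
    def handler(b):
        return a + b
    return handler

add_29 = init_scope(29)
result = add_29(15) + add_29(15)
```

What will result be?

Step 1: add_29 captures a = 29.
Step 2: add_29(15) = 29 + 15 = 44, called twice.
Step 3: result = 44 + 44 = 88

The answer is 88.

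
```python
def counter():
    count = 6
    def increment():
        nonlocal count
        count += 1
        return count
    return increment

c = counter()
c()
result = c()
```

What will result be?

Step 1: counter() creates closure with count = 6.
Step 2: Each c() call increments count via nonlocal. After 2 calls: 6 + 2 = 8.
Step 3: result = 8

The answer is 8.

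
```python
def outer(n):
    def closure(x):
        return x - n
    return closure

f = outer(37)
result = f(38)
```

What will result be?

Step 1: outer(37) creates a closure capturing n = 37.
Step 2: f(38) computes 38 - 37 = 1.
Step 3: result = 1

The answer is 1.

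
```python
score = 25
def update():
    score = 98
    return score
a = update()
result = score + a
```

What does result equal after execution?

Step 1: Global score = 25. update() returns local score = 98.
Step 2: a = 98. Global score still = 25.
Step 3: result = 25 + 98 = 123

The answer is 123.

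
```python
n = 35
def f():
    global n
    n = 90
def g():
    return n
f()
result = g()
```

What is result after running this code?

Step 1: n = 35.
Step 2: f() sets global n = 90.
Step 3: g() reads global n = 90. result = 90

The answer is 90.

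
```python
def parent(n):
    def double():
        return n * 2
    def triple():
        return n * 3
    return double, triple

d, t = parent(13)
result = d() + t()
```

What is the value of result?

Step 1: Both closures capture the same n = 13.
Step 2: d() = 13 * 2 = 26, t() = 13 * 3 = 39.
Step 3: result = 26 + 39 = 65

The answer is 65.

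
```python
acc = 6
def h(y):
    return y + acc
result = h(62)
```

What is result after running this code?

Step 1: acc = 6 is defined globally.
Step 2: h(62) uses parameter y = 62 and looks up acc from global scope = 6.
Step 3: result = 62 + 6 = 68

The answer is 68.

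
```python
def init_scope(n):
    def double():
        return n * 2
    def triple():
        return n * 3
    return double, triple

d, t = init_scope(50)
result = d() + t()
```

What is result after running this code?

Step 1: Both closures capture the same n = 50.
Step 2: d() = 50 * 2 = 100, t() = 50 * 3 = 150.
Step 3: result = 100 + 150 = 250

The answer is 250.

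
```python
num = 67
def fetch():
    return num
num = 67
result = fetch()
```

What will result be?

Step 1: num is first set to 67, then reassigned to 67.
Step 2: fetch() is called after the reassignment, so it looks up the current global num = 67.
Step 3: result = 67

The answer is 67.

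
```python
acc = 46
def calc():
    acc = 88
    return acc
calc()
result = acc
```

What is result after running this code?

Step 1: Global acc = 46.
Step 2: calc() creates local acc = 88 (shadow, not modification).
Step 3: After calc() returns, global acc is unchanged. result = 46

The answer is 46.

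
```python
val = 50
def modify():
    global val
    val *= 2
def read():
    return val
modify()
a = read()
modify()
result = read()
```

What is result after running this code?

Step 1: val = 50.
Step 2: First modify(): val = 50 * 2 = 100.
Step 3: Second modify(): val = 100 * 2 = 200.
Step 4: read() returns 200

The answer is 200.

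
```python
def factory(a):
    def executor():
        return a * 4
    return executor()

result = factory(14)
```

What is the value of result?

Step 1: factory(14) binds parameter a = 14.
Step 2: executor() accesses a = 14 from enclosing scope.
Step 3: result = 14 * 4 = 56

The answer is 56.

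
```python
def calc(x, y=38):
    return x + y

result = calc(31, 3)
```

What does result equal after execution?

Step 1: calc(31, 3) overrides default y with 3.
Step 2: Returns 31 + 3 = 34.
Step 3: result = 34

The answer is 34.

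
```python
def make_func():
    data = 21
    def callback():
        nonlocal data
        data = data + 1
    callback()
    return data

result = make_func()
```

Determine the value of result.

Step 1: make_func() sets data = 21.
Step 2: callback() uses nonlocal to modify data in make_func's scope: data = 21 + 1 = 22.
Step 3: make_func() returns the modified data = 22

The answer is 22.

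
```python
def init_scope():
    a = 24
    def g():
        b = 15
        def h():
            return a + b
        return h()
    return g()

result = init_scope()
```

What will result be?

Step 1: init_scope() defines a = 24. g() defines b = 15.
Step 2: h() accesses both from enclosing scopes: a = 24, b = 15.
Step 3: result = 24 + 15 = 39

The answer is 39.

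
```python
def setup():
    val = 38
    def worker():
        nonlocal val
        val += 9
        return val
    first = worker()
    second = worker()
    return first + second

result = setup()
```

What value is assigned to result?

Step 1: val starts at 38.
Step 2: First call: val = 38 + 9 = 47, returns 47.
Step 3: Second call: val = 47 + 9 = 56, returns 56.
Step 4: result = 47 + 56 = 103

The answer is 103.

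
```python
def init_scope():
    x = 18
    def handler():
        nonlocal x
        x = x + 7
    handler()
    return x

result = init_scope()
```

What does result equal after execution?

Step 1: init_scope() sets x = 18.
Step 2: handler() uses nonlocal to modify x in init_scope's scope: x = 18 + 7 = 25.
Step 3: init_scope() returns the modified x = 25

The answer is 25.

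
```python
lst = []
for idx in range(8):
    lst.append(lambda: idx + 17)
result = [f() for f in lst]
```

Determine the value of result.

Step 1: All lambdas capture idx by reference. After the loop, idx = 7.
Step 2: Each call returns 7 + 17 = 24.
Step 3: result = [24, 24, 24, 24, 24, 24, 24, 24]

The answer is [24, 24, 24, 24, 24, 24, 24, 24].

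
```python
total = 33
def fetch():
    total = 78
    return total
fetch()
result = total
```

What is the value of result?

Step 1: total = 33 globally.
Step 2: fetch() creates a LOCAL total = 78 (no global keyword!).
Step 3: The global total is unchanged. result = 33

The answer is 33.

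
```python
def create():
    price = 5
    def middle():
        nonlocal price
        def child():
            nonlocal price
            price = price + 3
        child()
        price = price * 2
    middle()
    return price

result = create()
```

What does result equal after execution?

Step 1: price = 5.
Step 2: child() adds 3: price = 5 + 3 = 8.
Step 3: middle() doubles: price = 8 * 2 = 16.
Step 4: result = 16

The answer is 16.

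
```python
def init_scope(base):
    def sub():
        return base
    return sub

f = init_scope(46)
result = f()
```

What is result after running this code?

Step 1: init_scope(46) creates closure capturing base = 46.
Step 2: f() returns the captured base = 46.
Step 3: result = 46

The answer is 46.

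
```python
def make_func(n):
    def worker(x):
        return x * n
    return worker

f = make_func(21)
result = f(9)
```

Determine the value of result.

Step 1: make_func(21) creates a closure capturing n = 21.
Step 2: f(9) computes 9 * 21 = 189.
Step 3: result = 189

The answer is 189.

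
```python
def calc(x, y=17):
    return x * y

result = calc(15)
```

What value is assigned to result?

Step 1: calc(15) uses default y = 17.
Step 2: Returns 15 * 17 = 255.
Step 3: result = 255

The answer is 255.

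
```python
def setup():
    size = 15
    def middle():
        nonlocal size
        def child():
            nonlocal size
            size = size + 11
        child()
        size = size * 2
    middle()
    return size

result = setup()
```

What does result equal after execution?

Step 1: size = 15.
Step 2: child() adds 11: size = 15 + 11 = 26.
Step 3: middle() doubles: size = 26 * 2 = 52.
Step 4: result = 52

The answer is 52.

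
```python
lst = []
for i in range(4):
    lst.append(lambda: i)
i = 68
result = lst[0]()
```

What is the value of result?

Step 1: Lambdas capture the variable i by reference, not by value.
Step 2: After the loop, i is reassigned to 68.
Step 3: lst[0]() looks up the current i = 68. result = 68

The answer is 68.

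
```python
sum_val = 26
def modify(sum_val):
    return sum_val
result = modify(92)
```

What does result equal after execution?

Step 1: Global sum_val = 26.
Step 2: modify(92) takes parameter sum_val = 92, which shadows the global.
Step 3: result = 92

The answer is 92.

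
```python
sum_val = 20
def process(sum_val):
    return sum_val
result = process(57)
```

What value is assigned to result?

Step 1: Global sum_val = 20.
Step 2: process(57) takes parameter sum_val = 57, which shadows the global.
Step 3: result = 57

The answer is 57.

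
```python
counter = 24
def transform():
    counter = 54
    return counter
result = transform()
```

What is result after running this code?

Step 1: Global counter = 24.
Step 2: transform() creates local counter = 54, shadowing the global.
Step 3: Returns local counter = 54. result = 54

The answer is 54.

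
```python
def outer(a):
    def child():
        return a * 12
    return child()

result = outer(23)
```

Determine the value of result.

Step 1: outer(23) binds parameter a = 23.
Step 2: child() accesses a = 23 from enclosing scope.
Step 3: result = 23 * 12 = 276

The answer is 276.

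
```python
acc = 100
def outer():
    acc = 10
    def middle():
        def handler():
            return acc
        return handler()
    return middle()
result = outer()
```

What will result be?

Step 1: outer() defines acc = 10. middle() and handler() have no local acc.
Step 2: handler() checks local (none), enclosing middle() (none), enclosing outer() and finds acc = 10.
Step 3: result = 10

The answer is 10.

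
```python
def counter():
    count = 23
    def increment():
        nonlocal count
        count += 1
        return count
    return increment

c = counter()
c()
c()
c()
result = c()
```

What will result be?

Step 1: counter() creates closure with count = 23.
Step 2: Each c() call increments count via nonlocal. After 4 calls: 23 + 4 = 27.
Step 3: result = 27

The answer is 27.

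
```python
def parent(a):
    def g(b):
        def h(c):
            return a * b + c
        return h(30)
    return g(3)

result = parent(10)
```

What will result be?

Step 1: a = 10, b = 3, c = 30.
Step 2: h() computes a * b + c = 10 * 3 + 30 = 60.
Step 3: result = 60

The answer is 60.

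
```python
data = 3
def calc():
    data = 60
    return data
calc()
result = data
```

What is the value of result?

Step 1: data = 3 globally.
Step 2: calc() creates a LOCAL data = 60 (no global keyword!).
Step 3: The global data is unchanged. result = 3

The answer is 3.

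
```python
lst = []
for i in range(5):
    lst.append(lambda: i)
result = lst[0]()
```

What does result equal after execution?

Step 1: The loop creates 5 lambdas, all referencing the same variable i.
Step 2: After the loop, i = 4 (final value).
Step 3: lst[0]() looks up i at call time and finds 4. This is the late binding gotcha. result = 4

The answer is 4.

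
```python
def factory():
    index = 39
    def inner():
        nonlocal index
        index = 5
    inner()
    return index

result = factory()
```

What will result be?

Step 1: factory() sets index = 39.
Step 2: inner() uses nonlocal to reassign index = 5.
Step 3: result = 5

The answer is 5.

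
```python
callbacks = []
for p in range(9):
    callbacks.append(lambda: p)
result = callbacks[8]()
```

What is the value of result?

Step 1: The loop creates 9 lambdas, all referencing the same variable p.
Step 2: After the loop, p = 8 (final value).
Step 3: callbacks[8]() looks up p at call time and finds 8. This is the late binding gotcha. result = 8

The answer is 8.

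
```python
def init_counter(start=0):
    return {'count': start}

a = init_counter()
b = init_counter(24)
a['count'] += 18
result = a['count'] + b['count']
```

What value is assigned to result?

Step 1: init_counter() returns a new dict each call (immutable default 0).
Step 2: a = {'count': 0}, b = {'count': 24}.
Step 3: a['count'] += 18 = 18. result = 18 + 24 = 42

The answer is 42.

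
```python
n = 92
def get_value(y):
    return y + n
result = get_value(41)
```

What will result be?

Step 1: n = 92 is defined globally.
Step 2: get_value(41) uses parameter y = 41 and looks up n from global scope = 92.
Step 3: result = 41 + 92 = 133

The answer is 133.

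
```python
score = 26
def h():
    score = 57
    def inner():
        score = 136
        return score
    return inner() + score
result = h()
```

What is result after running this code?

Step 1: h() has local score = 57. inner() has local score = 136.
Step 2: inner() returns its local score = 136.
Step 3: h() returns 136 + its own score (57) = 193

The answer is 193.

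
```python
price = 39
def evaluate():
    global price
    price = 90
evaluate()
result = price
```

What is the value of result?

Step 1: price = 39 globally.
Step 2: evaluate() declares global price and sets it to 90.
Step 3: After evaluate(), global price = 90. result = 90

The answer is 90.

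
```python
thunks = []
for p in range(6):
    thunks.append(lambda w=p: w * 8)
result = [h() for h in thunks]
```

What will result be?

Step 1: Default arg w=p captures p at each iteration.
Step 2: thunks[k] has w defaulting to k, returns k * 8.
Step 3: result = [0, 8, 16, 24, 32, 40]

The answer is [0, 8, 16, 24, 32, 40].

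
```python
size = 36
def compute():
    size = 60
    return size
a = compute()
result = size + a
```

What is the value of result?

Step 1: Global size = 36. compute() returns local size = 60.
Step 2: a = 60. Global size still = 36.
Step 3: result = 36 + 60 = 96

The answer is 96.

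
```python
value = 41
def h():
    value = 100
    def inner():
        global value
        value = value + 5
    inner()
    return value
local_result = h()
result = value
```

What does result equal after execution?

Step 1: Global value = 41. h() creates local value = 100.
Step 2: inner() declares global value and adds 5: global value = 41 + 5 = 46.
Step 3: h() returns its local value = 100 (unaffected by inner).
Step 4: result = global value = 46

The answer is 46.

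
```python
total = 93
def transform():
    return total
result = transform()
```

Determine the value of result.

Step 1: total = 93 is defined in the global scope.
Step 2: transform() looks up total. No local total exists, so Python checks the global scope via LEGB rule and finds total = 93.
Step 3: result = 93

The answer is 93.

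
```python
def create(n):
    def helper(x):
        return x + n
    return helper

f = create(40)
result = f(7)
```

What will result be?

Step 1: create(40) creates a closure that captures n = 40.
Step 2: f(7) calls the closure with x = 7, returning 7 + 40 = 47.
Step 3: result = 47

The answer is 47.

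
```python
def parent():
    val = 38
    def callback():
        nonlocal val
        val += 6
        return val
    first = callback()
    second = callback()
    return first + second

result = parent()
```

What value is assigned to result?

Step 1: val starts at 38.
Step 2: First call: val = 38 + 6 = 44, returns 44.
Step 3: Second call: val = 44 + 6 = 50, returns 50.
Step 4: result = 44 + 50 = 94

The answer is 94.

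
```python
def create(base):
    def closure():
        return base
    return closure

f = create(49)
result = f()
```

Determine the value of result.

Step 1: create(49) creates closure capturing base = 49.
Step 2: f() returns the captured base = 49.
Step 3: result = 49

The answer is 49.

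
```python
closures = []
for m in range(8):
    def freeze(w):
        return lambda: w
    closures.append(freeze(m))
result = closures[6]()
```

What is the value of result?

Step 1: freeze(m) creates a new scope capturing w = m at call time.
Step 2: closures[6] = freeze(6), so its lambda captures w = 6.
Step 3: result = 6 (closure factory fixes late binding)

The answer is 6.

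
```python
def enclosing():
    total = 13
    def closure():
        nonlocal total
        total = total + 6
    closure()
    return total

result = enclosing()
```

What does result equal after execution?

Step 1: enclosing() sets total = 13.
Step 2: closure() uses nonlocal to modify total in enclosing's scope: total = 13 + 6 = 19.
Step 3: enclosing() returns the modified total = 19

The answer is 19.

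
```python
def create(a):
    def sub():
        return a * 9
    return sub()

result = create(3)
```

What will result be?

Step 1: create(3) binds parameter a = 3.
Step 2: sub() accesses a = 3 from enclosing scope.
Step 3: result = 3 * 9 = 27

The answer is 27.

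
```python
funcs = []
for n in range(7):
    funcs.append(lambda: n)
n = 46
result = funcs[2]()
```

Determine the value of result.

Step 1: Lambdas capture the variable n by reference, not by value.
Step 2: After the loop, n is reassigned to 46.
Step 3: funcs[2]() looks up the current n = 46. result = 46

The answer is 46.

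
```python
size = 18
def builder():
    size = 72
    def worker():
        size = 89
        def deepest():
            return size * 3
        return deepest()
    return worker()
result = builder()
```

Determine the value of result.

Step 1: deepest() looks up size through LEGB: not local, finds size = 89 in enclosing worker().
Step 2: Returns 89 * 3 = 267.
Step 3: result = 267

The answer is 267.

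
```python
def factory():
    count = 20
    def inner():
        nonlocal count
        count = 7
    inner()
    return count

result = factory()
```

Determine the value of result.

Step 1: factory() sets count = 20.
Step 2: inner() uses nonlocal to reassign count = 7.
Step 3: result = 7

The answer is 7.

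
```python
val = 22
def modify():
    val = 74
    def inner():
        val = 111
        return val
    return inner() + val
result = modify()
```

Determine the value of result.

Step 1: modify() has local val = 74. inner() has local val = 111.
Step 2: inner() returns its local val = 111.
Step 3: modify() returns 111 + its own val (74) = 185

The answer is 185.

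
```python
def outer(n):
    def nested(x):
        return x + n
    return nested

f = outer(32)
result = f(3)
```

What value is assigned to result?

Step 1: outer(32) creates a closure that captures n = 32.
Step 2: f(3) calls the closure with x = 3, returning 3 + 32 = 35.
Step 3: result = 35

The answer is 35.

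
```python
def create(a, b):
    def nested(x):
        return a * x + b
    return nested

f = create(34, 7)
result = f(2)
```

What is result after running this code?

Step 1: create(34, 7) captures a = 34, b = 7.
Step 2: f(2) computes 34 * 2 + 7 = 75.
Step 3: result = 75

The answer is 75.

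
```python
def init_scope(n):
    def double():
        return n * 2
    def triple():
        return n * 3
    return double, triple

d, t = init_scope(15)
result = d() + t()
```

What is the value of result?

Step 1: Both closures capture the same n = 15.
Step 2: d() = 15 * 2 = 30, t() = 15 * 3 = 45.
Step 3: result = 30 + 45 = 75

The answer is 75.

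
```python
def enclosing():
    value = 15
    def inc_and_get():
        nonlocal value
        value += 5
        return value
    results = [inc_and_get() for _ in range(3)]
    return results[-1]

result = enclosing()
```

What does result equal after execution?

Step 1: value = 15.
Step 2: Three calls to inc_and_get(), each adding 5.
Step 3: Last value = 15 + 5 * 3 = 30

The answer is 30.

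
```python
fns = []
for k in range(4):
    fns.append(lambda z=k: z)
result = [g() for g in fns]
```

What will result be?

Step 1: Default arg z=k captures k at each iteration.
Step 2: Each lambda has its own default: 0, 1, ..., 3.
Step 3: result = [0, 1, 2, 3]

The answer is [0, 1, 2, 3].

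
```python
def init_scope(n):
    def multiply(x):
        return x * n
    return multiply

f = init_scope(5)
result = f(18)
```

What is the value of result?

Step 1: init_scope(5) returns multiply closure with n = 5.
Step 2: f(18) computes 18 * 5 = 90.
Step 3: result = 90

The answer is 90.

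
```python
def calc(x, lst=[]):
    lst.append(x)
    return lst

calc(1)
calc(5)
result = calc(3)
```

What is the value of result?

Step 1: Mutable default argument gotcha! The list [] is created once.
Step 2: Each call appends to the SAME list: [1], [1, 5], [1, 5, 3].
Step 3: result = [1, 5, 3]

The answer is [1, 5, 3].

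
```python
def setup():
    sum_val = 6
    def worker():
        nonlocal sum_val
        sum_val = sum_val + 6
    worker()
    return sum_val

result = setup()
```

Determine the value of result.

Step 1: setup() sets sum_val = 6.
Step 2: worker() uses nonlocal to modify sum_val in setup's scope: sum_val = 6 + 6 = 12.
Step 3: setup() returns the modified sum_val = 12

The answer is 12.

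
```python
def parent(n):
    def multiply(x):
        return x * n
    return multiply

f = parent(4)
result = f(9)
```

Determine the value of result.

Step 1: parent(4) returns multiply closure with n = 4.
Step 2: f(9) computes 9 * 4 = 36.
Step 3: result = 36

The answer is 36.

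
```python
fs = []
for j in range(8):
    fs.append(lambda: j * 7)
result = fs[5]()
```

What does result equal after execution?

Step 1: All lambdas reference the same variable j (late binding).
Step 2: After the loop, j = 7. Every lambda returns j * 7.
Step 3: fs[5]() = 7 * 7 = 49

The answer is 49.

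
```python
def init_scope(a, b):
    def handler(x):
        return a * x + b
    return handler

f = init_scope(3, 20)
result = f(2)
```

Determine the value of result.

Step 1: init_scope(3, 20) captures a = 3, b = 20.
Step 2: f(2) computes 3 * 2 + 20 = 26.
Step 3: result = 26

The answer is 26.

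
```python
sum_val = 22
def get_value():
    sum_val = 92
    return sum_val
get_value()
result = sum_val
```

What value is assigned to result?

Step 1: sum_val = 22 globally.
Step 2: get_value() creates a LOCAL sum_val = 92 (no global keyword!).
Step 3: The global sum_val is unchanged. result = 22

The answer is 22.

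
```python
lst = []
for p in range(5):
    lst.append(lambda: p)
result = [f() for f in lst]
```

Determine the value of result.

Step 1: All 5 lambdas share the same variable p.
Step 2: After the loop, p = 4.
Step 3: Each call returns 4. result = [4, 4, 4, 4, 4]

The answer is [4, 4, 4, 4, 4].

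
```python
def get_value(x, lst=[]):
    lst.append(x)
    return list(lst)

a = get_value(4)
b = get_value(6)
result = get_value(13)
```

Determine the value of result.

Step 1: Default list is shared. list() creates copies for return values.
Step 2: Internal list grows: [4] -> [4, 6] -> [4, 6, 13].
Step 3: result = [4, 6, 13]

The answer is [4, 6, 13].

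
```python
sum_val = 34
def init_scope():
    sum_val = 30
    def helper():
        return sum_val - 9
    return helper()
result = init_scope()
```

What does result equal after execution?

Step 1: init_scope() shadows global sum_val with sum_val = 30.
Step 2: helper() finds sum_val = 30 in enclosing scope, computes 30 - 9 = 21.
Step 3: result = 21

The answer is 21.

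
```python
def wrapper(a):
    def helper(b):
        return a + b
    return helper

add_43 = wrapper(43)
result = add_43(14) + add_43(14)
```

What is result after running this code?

Step 1: add_43 captures a = 43.
Step 2: add_43(14) = 43 + 14 = 57, called twice.
Step 3: result = 57 + 57 = 114

The answer is 114.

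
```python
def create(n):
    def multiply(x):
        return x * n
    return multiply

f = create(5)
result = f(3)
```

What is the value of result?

Step 1: create(5) returns multiply closure with n = 5.
Step 2: f(3) computes 3 * 5 = 15.
Step 3: result = 15

The answer is 15.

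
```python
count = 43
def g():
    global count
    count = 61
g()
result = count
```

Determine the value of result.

Step 1: count = 43 globally.
Step 2: g() declares global count and sets it to 61.
Step 3: After g(), global count = 61. result = 61

The answer is 61.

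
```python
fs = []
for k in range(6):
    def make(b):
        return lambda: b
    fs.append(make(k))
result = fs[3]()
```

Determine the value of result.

Step 1: make(k) creates a new scope capturing b = k at call time.
Step 2: fs[3] = make(3), so its lambda captures b = 3.
Step 3: result = 3 (closure factory fixes late binding)

The answer is 3.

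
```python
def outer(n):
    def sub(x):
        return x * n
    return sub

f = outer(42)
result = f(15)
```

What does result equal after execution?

Step 1: outer(42) creates a closure capturing n = 42.
Step 2: f(15) computes 15 * 42 = 630.
Step 3: result = 630

The answer is 630.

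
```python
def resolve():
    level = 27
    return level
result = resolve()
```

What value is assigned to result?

Step 1: resolve() defines level = 27 in its local scope.
Step 2: return level finds the local variable level = 27.
Step 3: result = 27

The answer is 27.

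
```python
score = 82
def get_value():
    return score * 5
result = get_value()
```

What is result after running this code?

Step 1: score = 82 is defined globally.
Step 2: get_value() looks up score from global scope = 82, then computes 82 * 5 = 410.
Step 3: result = 410

The answer is 410.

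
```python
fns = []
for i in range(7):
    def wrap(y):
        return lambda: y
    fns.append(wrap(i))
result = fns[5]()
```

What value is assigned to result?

Step 1: wrap(i) creates a new scope capturing y = i at call time.
Step 2: fns[5] = wrap(5), so its lambda captures y = 5.
Step 3: result = 5 (closure factory fixes late binding)

The answer is 5.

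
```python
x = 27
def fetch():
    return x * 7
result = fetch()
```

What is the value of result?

Step 1: x = 27 is defined globally.
Step 2: fetch() looks up x from global scope = 27, then computes 27 * 7 = 189.
Step 3: result = 189

The answer is 189.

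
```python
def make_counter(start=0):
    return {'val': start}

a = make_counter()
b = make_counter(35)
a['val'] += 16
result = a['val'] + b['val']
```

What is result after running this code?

Step 1: make_counter() returns a new dict each call (immutable default 0).
Step 2: a = {'val': 0}, b = {'val': 35}.
Step 3: a['val'] += 16 = 16. result = 16 + 35 = 51

The answer is 51.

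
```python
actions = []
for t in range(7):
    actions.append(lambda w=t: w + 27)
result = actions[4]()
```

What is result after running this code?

Step 1: Default argument w=t captures t's value at definition time.
Step 2: actions[4] was defined when t = 4, so w defaults to 4.
Step 3: result = 4 + 27 = 31 (default arg fixes the late binding issue)

The answer is 31.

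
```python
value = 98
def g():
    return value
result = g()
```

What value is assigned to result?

Step 1: value = 98 is defined in the global scope.
Step 2: g() looks up value. No local value exists, so Python checks the global scope via LEGB rule and finds value = 98.
Step 3: result = 98

The answer is 98.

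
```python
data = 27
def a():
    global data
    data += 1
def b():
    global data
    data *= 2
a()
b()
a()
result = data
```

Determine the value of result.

Step 1: data = 27.
Step 2: a(): data = 27 + 1 = 28.
Step 3: b(): data = 28 * 2 = 56.
Step 4: a(): data = 56 + 1 = 57

The answer is 57.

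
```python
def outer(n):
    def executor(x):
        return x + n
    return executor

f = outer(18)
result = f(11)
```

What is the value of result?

Step 1: outer(18) creates a closure that captures n = 18.
Step 2: f(11) calls the closure with x = 11, returning 11 + 18 = 29.
Step 3: result = 29

The answer is 29.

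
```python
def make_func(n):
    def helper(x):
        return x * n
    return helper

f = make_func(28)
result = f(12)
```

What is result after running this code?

Step 1: make_func(28) creates a closure capturing n = 28.
Step 2: f(12) computes 12 * 28 = 336.
Step 3: result = 336

The answer is 336.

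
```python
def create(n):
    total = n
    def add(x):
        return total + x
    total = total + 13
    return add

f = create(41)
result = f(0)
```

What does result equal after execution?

Step 1: create(41) sets total = 41, then total = 41 + 13 = 54.
Step 2: Closures capture by reference, so add sees total = 54.
Step 3: f(0) returns 54 + 0 = 54

The answer is 54.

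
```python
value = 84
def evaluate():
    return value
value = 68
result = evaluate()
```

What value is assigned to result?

Step 1: value is first set to 84, then reassigned to 68.
Step 2: evaluate() is called after the reassignment, so it looks up the current global value = 68.
Step 3: result = 68

The answer is 68.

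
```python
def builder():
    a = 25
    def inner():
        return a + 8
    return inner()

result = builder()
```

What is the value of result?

Step 1: builder() defines a = 25.
Step 2: inner() reads a = 25 from enclosing scope, returns 25 + 8 = 33.
Step 3: result = 33

The answer is 33.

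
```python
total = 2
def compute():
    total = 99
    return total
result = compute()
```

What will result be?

Step 1: Global total = 2.
Step 2: compute() creates local total = 99, shadowing the global.
Step 3: Returns local total = 99. result = 99

The answer is 99.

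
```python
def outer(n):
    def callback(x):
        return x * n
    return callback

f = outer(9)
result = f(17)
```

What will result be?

Step 1: outer(9) creates a closure capturing n = 9.
Step 2: f(17) computes 17 * 9 = 153.
Step 3: result = 153

The answer is 153.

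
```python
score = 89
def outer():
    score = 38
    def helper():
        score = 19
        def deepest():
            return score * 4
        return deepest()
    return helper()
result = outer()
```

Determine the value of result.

Step 1: deepest() looks up score through LEGB: not local, finds score = 19 in enclosing helper().
Step 2: Returns 19 * 4 = 76.
Step 3: result = 76

The answer is 76.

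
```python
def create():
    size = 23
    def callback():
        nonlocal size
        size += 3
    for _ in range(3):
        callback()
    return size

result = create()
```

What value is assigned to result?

Step 1: size = 23.
Step 2: callback() is called 3 times in a loop, each adding 3 via nonlocal.
Step 3: size = 23 + 3 * 3 = 32

The answer is 32.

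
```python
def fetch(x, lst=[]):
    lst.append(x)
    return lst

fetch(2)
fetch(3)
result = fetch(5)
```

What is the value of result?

Step 1: Mutable default argument gotcha! The list [] is created once.
Step 2: Each call appends to the SAME list: [2], [2, 3], [2, 3, 5].
Step 3: result = [2, 3, 5]

The answer is [2, 3, 5].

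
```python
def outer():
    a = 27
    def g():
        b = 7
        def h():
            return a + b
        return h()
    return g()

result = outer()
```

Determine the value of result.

Step 1: outer() defines a = 27. g() defines b = 7.
Step 2: h() accesses both from enclosing scopes: a = 27, b = 7.
Step 3: result = 27 + 7 = 34

The answer is 34.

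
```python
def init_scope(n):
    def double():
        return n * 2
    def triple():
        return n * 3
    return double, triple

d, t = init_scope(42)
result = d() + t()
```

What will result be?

Step 1: Both closures capture the same n = 42.
Step 2: d() = 42 * 2 = 84, t() = 42 * 3 = 126.
Step 3: result = 84 + 126 = 210

The answer is 210.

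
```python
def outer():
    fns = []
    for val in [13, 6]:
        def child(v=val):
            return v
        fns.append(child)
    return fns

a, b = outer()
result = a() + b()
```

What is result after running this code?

Step 1: Default argument v=val captures val at each iteration.
Step 2: a() returns 13 (captured at first iteration), b() returns 6 (captured at second).
Step 3: result = 13 + 6 = 19

The answer is 19.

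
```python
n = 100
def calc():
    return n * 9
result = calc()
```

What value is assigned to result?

Step 1: n = 100 is defined globally.
Step 2: calc() looks up n from global scope = 100, then computes 100 * 9 = 900.
Step 3: result = 900

The answer is 900.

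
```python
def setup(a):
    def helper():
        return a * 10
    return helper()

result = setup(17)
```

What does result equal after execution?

Step 1: setup(17) binds parameter a = 17.
Step 2: helper() accesses a = 17 from enclosing scope.
Step 3: result = 17 * 10 = 170

The answer is 170.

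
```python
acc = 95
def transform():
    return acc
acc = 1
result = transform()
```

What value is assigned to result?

Step 1: acc is first set to 95, then reassigned to 1.
Step 2: transform() is called after the reassignment, so it looks up the current global acc = 1.
Step 3: result = 1

The answer is 1.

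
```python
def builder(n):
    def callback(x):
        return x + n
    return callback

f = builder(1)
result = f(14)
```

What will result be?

Step 1: builder(1) creates a closure that captures n = 1.
Step 2: f(14) calls the closure with x = 14, returning 14 + 1 = 15.
Step 3: result = 15

The answer is 15.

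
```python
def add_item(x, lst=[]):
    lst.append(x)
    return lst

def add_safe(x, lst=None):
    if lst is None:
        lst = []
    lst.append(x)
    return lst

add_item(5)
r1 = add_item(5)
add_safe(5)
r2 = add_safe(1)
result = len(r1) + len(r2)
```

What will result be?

Step 1: add_item shares mutable default: after 2 calls, lst = [5, 5], len = 2.
Step 2: add_safe creates fresh list each time: r2 = [1], len = 1.
Step 3: result = 2 + 1 = 3

The answer is 3.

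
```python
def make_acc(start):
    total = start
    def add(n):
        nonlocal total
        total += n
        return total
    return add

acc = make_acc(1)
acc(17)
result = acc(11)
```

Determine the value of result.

Step 1: make_acc(1) creates closure with total = 1.
Step 2: First acc(17): total = 1 + 17 = 18.
Step 3: Second acc(11): total = 18 + 11 = 29. result = 29

The answer is 29.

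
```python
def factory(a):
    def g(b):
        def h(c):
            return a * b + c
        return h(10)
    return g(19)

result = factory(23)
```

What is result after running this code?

Step 1: a = 23, b = 19, c = 10.
Step 2: h() computes a * b + c = 23 * 19 + 10 = 447.
Step 3: result = 447

The answer is 447.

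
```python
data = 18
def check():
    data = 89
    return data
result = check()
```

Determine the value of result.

Step 1: Global data = 18.
Step 2: check() creates local data = 89, shadowing the global.
Step 3: Returns local data = 89. result = 89

The answer is 89.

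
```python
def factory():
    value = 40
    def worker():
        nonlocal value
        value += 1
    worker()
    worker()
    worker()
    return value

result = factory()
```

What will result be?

Step 1: value starts at 40.
Step 2: worker() is called 3 times, each adding 1.
Step 3: value = 40 + 1 * 3 = 43

The answer is 43.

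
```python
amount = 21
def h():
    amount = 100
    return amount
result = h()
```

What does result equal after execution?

Step 1: Global amount = 21.
Step 2: h() creates local amount = 100, shadowing the global.
Step 3: Returns local amount = 100. result = 100

The answer is 100.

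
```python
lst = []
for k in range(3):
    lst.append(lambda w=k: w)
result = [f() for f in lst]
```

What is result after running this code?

Step 1: Default arg w=k captures k at each iteration.
Step 2: Each lambda has its own default: 0, 1, ..., 2.
Step 3: result = [0, 1, 2]

The answer is [0, 1, 2].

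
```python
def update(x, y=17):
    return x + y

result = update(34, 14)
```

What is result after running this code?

Step 1: update(34, 14) overrides default y with 14.
Step 2: Returns 34 + 14 = 48.
Step 3: result = 48

The answer is 48.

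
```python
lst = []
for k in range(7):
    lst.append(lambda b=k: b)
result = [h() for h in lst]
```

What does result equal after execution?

Step 1: Default arg b=k captures k at each iteration.
Step 2: Each lambda has its own default: 0, 1, ..., 6.
Step 3: result = [0, 1, 2, 3, 4, 5, 6]

The answer is [0, 1, 2, 3, 4, 5, 6].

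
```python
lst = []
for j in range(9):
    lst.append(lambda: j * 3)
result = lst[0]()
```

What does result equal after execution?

Step 1: All lambdas reference the same variable j (late binding).
Step 2: After the loop, j = 8. Every lambda returns j * 3.
Step 3: lst[0]() = 8 * 3 = 24

The answer is 24.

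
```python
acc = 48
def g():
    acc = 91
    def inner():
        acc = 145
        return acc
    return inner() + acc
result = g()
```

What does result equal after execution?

Step 1: g() has local acc = 91. inner() has local acc = 145.
Step 2: inner() returns its local acc = 145.
Step 3: g() returns 145 + its own acc (91) = 236

The answer is 236.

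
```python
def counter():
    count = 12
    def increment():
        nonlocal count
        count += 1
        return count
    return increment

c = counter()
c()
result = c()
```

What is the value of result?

Step 1: counter() creates closure with count = 12.
Step 2: Each c() call increments count via nonlocal. After 2 calls: 12 + 2 = 14.
Step 3: result = 14

The answer is 14.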